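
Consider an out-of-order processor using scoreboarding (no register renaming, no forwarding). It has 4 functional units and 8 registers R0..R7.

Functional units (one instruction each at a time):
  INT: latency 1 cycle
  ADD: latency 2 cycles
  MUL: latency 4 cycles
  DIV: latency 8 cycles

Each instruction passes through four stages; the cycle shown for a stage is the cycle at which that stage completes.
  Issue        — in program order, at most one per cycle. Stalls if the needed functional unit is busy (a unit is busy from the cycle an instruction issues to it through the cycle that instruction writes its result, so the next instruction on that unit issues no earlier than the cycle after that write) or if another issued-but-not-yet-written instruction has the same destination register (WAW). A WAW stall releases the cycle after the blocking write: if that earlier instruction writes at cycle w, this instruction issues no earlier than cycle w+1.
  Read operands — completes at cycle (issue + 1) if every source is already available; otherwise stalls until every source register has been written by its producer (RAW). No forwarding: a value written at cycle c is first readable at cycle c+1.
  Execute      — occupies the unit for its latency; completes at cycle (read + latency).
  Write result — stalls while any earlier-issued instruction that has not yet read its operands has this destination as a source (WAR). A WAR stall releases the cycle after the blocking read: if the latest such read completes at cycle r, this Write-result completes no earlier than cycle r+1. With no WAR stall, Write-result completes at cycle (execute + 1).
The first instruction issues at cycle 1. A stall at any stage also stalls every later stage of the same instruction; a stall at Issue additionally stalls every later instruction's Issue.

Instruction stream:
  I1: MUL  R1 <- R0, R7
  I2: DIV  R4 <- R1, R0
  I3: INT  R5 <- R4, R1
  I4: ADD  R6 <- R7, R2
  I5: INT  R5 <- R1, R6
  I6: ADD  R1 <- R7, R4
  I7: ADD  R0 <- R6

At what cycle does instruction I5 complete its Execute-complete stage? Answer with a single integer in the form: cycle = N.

1) issue 1, read 2, done 6, write 7
2) issue 2, read 8, done 16, write 17  <RAW R1: wait I1 write@7>
3) issue 3, read 18, done 19, write 20  <RAW R4: wait I2 write@17>
4) issue 4, read 5, done 7, write 8
5) issue 21, read 22, done 23, write 24  <struct: INT busy until I3 writes@20>
6) issue 22, read 23, done 25, write 26
7) issue 27, read 28, done 30, write 31  <struct: ADD busy until I6 writes@26>

cycle = 23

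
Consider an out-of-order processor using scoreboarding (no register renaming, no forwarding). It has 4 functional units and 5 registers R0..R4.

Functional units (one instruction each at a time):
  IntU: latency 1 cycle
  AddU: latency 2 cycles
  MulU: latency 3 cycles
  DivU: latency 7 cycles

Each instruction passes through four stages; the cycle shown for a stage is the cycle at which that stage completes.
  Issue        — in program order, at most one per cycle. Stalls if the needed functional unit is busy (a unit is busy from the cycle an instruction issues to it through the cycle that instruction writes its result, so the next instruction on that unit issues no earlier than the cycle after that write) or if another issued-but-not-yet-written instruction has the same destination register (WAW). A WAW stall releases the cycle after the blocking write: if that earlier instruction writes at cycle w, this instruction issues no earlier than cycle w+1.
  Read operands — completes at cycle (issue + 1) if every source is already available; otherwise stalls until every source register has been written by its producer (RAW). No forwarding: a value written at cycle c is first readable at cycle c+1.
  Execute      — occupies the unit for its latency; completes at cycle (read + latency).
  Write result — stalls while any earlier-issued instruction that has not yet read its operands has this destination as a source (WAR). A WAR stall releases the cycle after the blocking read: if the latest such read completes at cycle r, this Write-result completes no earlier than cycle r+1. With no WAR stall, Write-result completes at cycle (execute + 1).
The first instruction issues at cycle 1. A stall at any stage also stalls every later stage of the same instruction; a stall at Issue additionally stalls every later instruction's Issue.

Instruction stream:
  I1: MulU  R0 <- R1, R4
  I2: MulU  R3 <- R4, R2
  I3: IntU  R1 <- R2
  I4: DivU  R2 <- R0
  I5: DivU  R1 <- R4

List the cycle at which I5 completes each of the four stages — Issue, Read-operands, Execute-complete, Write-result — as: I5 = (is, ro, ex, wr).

c1: I1→MulU
c2: I1 RO
c5: I1 EX
c6: I1 WR R0
c7: I2→MulU
c8: I2 RO, I3→IntU
c9: I3 RO, I4→DivU
c10: I3 EX, I4 RO
c11: I2 EX, I3 WR R1
c12: I2 WR R3
c17: I4 EX
c18: I4 WR R2
c19: I5→DivU
c20: I5 RO
c27: I5 EX
c28: I5 WR R1

I5 = (19, 20, 27, 28)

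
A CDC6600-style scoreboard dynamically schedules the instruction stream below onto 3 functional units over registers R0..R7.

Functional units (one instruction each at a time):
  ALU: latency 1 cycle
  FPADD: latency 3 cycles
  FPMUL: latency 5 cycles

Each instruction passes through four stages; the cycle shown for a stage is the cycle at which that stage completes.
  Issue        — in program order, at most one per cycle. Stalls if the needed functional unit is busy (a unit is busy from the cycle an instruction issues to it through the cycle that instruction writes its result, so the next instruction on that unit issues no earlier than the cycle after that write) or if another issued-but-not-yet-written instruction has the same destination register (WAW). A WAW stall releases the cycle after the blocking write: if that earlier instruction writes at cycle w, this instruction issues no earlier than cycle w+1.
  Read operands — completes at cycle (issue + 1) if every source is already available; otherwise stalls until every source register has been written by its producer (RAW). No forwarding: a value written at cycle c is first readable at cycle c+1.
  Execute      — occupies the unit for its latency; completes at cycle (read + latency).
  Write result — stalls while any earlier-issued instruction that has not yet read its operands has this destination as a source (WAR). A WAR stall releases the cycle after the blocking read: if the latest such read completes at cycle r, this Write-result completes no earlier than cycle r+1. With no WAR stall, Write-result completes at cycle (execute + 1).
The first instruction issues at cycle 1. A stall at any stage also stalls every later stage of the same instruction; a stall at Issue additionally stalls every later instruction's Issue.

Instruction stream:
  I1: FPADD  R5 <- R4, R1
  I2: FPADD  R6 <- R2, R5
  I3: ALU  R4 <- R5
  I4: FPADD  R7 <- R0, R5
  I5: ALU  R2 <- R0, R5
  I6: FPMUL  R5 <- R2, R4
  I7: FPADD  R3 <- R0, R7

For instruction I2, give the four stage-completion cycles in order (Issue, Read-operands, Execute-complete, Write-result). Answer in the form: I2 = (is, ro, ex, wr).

I2 = (7, 8, 11, 12)

[I1] 1/2/5/6
[I2] 7/8/11/12  (struct: FPADD busy until I1 writes@6)
[I3] 8/9/10/11
[I4] 13/14/17/18  (struct: FPADD busy until I2 writes@12)
[I5] 14/15/16/17
[I6] 15/18/23/24  (RAW R2: wait I5 write@17)
[I7] 19/20/23/24  (struct: FPADD busy until I4 writes@18)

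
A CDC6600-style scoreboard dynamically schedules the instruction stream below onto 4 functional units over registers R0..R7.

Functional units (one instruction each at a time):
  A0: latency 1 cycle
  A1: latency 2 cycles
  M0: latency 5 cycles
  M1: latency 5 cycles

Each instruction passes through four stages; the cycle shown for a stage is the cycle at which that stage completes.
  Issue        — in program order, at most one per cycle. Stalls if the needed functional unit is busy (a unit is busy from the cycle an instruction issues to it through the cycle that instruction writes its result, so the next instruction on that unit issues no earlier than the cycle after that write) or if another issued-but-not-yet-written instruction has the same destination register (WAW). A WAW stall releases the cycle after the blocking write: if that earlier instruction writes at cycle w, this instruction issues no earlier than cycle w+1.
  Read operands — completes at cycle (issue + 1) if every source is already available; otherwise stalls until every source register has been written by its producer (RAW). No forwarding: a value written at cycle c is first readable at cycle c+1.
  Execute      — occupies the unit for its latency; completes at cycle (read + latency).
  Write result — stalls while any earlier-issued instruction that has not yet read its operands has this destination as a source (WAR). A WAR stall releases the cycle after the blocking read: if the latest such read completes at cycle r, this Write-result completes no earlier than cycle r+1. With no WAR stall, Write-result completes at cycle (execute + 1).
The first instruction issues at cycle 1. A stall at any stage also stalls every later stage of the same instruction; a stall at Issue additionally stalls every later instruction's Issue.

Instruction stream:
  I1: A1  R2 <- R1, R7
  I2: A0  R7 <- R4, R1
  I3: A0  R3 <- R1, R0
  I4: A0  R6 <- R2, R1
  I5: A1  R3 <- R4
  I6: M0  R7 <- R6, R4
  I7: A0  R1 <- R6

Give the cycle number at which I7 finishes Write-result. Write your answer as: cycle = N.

t=1  I1 dispatched to A1
t=2  I1 operands ready · I2 dispatched to A0
t=3  I2 operands ready
t=4  I1 complete · I2 complete
t=5  R2←I1 · R7←I2
t=6  I3 dispatched to A0
t=7  I3 operands ready
t=8  I3 complete
t=9  R3←I3
t=10  I4 dispatched to A0
t=11  I4 operands ready · I5 dispatched to A1
t=12  I4 complete · I5 operands ready · I6 dispatched to M0
t=13  R6←I4
t=14  I5 complete · I6 operands ready · I7 dispatched to A0
t=15  R3←I5 · I7 operands ready
t=16  I7 complete
t=17  R1←I7
t=19  I6 complete
t=20  R7←I6

cycle = 17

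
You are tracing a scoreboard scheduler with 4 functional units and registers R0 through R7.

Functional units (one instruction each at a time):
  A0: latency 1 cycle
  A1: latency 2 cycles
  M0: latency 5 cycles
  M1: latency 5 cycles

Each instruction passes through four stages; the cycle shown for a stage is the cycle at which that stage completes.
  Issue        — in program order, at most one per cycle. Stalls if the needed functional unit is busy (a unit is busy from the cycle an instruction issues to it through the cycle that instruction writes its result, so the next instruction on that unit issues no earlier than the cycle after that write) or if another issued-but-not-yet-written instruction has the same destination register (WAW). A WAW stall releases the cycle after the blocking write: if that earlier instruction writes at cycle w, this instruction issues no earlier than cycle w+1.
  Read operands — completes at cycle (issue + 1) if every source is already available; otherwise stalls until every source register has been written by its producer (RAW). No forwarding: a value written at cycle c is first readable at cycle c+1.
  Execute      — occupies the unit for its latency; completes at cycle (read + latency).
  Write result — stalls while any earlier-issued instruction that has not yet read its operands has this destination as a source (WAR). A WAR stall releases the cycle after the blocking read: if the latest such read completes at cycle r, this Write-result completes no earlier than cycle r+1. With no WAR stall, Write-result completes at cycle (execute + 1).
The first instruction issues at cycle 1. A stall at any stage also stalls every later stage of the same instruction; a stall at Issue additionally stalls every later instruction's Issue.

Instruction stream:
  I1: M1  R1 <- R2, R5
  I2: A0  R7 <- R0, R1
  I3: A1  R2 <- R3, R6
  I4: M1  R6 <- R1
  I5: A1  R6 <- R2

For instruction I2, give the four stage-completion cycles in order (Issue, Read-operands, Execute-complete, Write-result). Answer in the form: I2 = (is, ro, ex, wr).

I1 -> (1, 2, 7, 8)
I2 -> (2, 9, 10, 11)  // RAW R1: wait I1 write@8
I3 -> (3, 4, 6, 7)
I4 -> (9, 10, 15, 16)  // struct: M1 busy until I1 writes@8
I5 -> (17, 18, 20, 21)  // WAW R6: wait I4 write@16

I2 = (2, 9, 10, 11)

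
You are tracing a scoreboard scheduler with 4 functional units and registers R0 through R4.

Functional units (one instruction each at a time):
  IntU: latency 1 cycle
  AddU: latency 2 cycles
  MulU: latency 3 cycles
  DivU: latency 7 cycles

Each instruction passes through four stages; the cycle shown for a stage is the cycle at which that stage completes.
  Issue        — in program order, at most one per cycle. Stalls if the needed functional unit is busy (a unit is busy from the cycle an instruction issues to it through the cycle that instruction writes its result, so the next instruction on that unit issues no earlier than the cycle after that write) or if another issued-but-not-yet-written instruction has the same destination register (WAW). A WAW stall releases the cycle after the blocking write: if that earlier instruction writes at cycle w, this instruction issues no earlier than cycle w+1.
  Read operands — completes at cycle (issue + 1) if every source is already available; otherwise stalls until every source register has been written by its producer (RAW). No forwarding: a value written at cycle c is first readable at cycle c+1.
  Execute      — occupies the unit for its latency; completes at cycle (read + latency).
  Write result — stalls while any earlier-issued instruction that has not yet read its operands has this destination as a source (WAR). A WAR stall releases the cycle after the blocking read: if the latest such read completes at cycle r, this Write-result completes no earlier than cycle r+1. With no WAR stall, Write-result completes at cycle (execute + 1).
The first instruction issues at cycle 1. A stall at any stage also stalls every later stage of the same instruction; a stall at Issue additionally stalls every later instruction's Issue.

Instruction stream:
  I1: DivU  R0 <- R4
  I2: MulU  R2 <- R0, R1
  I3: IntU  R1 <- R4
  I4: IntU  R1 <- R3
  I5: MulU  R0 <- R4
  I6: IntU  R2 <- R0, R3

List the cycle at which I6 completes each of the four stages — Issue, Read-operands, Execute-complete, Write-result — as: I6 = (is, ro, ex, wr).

t=1  I1 issues→DivU
t=2  I1 reads; I2 issues→MulU
t=3  I3 issues→IntU
t=4  I3 reads
t=5  I3 exec-done
t=9  I1 exec-done
t=10  I1 writes R0
t=11  I2 reads
t=12  I3 writes R1
t=13  I4 issues→IntU
t=14  I2 exec-done; I4 reads
t=15  I2 writes R2; I4 exec-done
t=16  I4 writes R1; I5 issues→MulU
t=17  I5 reads; I6 issues→IntU
t=20  I5 exec-done
t=21  I5 writes R0
t=22  I6 reads
t=23  I6 exec-done
t=24  I6 writes R2

I6 = (17, 22, 23, 24)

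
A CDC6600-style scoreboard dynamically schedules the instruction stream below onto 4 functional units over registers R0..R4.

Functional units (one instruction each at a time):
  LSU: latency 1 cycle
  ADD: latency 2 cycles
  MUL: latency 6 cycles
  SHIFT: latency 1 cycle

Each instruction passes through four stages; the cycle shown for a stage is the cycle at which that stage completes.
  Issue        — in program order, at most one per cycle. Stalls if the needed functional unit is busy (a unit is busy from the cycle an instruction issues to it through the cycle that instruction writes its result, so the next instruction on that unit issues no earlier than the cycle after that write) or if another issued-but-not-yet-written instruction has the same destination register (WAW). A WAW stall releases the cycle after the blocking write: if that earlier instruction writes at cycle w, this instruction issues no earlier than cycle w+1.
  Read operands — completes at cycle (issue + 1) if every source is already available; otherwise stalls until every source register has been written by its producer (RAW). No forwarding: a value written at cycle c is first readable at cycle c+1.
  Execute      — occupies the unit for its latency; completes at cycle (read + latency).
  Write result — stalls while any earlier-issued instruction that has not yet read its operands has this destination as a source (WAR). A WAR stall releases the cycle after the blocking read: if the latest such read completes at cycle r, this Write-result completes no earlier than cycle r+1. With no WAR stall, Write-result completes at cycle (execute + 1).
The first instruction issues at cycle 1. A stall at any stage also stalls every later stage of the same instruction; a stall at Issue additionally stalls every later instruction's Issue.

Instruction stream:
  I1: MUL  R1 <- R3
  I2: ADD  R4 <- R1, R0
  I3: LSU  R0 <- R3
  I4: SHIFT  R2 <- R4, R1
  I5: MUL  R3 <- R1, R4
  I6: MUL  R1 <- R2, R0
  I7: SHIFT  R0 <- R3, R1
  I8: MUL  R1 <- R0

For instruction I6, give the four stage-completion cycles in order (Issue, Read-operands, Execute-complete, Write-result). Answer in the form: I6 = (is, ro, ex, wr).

I6 = (22, 23, 29, 30)

c1: I1 dispatched to MUL
c2: I1 operands ready · I2 dispatched to ADD
c3: I3 dispatched to LSU
c4: I3 operands ready · I4 dispatched to SHIFT
c5: I3 complete
c8: I1 complete
c9: R1←I1
c10: I2 operands ready · I5 dispatched to MUL
c11: R0←I3
c12: I2 complete
c13: R4←I2
c14: I4 operands ready · I5 operands ready
c15: I4 complete
c16: R2←I4
c20: I5 complete
c21: R3←I5
c22: I6 dispatched to MUL
c23: I6 operands ready · I7 dispatched to SHIFT
c29: I6 complete
c30: R1←I6
c31: I7 operands ready · I8 dispatched to MUL
c32: I7 complete
c33: R0←I7
c34: I8 operands ready
c40: I8 complete
c41: R1←I8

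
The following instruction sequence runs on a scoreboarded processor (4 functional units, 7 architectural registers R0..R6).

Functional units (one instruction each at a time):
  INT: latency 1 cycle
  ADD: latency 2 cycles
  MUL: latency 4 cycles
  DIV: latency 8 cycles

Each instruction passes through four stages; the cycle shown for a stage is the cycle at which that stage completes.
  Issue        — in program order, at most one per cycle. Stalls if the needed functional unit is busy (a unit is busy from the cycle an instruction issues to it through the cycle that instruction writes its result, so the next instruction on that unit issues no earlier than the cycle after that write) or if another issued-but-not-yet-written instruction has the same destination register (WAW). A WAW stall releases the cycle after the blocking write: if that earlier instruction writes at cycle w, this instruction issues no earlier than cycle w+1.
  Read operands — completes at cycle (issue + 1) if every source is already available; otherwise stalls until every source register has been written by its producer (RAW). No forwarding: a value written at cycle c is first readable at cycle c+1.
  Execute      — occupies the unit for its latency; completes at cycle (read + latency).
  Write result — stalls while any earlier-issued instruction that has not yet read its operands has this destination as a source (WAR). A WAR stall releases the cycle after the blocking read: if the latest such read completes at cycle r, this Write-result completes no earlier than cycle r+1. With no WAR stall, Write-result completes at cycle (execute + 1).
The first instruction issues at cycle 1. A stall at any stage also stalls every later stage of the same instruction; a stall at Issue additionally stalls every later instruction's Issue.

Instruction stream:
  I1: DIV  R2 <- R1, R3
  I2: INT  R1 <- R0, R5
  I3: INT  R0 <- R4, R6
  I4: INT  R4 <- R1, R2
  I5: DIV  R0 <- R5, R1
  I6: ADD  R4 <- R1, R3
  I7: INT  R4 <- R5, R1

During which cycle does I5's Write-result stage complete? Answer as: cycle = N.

cycle = 22

I1  is:1  ro:2  ex:10  wr:11
I2  is:2  ro:3  ex:4  wr:5
I3  is:6  ro:7  ex:8  wr:9  — struct: INT busy until I2 writes@5
I4  is:10  ro:12  ex:13  wr:14  — struct: INT busy until I3 writes@9, RAW R2: wait I1 write@11
I5  is:12  ro:13  ex:21  wr:22  — struct: DIV busy until I1 writes@11
I6  is:15  ro:16  ex:18  wr:19  — WAW R4: wait I4 write@14
I7  is:20  ro:21  ex:22  wr:23  — WAW R4: wait I6 write@19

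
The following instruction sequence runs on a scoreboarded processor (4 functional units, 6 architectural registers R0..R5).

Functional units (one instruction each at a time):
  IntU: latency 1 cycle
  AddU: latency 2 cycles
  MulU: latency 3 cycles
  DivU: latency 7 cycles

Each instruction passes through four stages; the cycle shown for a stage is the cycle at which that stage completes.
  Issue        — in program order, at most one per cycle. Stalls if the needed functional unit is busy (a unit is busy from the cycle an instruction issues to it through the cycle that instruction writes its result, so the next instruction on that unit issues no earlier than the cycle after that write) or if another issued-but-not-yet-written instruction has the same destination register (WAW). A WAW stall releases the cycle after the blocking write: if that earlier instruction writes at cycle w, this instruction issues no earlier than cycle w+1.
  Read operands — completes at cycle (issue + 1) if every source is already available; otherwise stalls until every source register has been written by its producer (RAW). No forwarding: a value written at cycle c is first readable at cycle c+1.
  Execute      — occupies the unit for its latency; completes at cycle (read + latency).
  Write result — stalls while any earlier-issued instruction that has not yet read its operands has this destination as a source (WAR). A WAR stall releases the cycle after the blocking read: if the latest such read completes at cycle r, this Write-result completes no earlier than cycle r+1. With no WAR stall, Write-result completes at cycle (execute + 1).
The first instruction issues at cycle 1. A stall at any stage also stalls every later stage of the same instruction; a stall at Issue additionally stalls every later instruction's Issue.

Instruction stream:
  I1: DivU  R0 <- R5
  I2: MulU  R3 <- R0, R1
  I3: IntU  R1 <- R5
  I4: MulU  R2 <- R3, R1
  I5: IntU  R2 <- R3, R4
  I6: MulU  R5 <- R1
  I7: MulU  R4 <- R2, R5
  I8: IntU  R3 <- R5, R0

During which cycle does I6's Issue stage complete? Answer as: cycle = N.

cycle = 23

I1  is:1  ro:2  ex:9  wr:10
I2  is:2  ro:11  ex:14  wr:15  — RAW R0: wait I1 write@10
I3  is:3  ro:4  ex:5  wr:12  — WAR R1: wait I2 read@11
I4  is:16  ro:17  ex:20  wr:21  — struct: MulU busy until I2 writes@15
I5  is:22  ro:23  ex:24  wr:25  — WAW R2: wait I4 write@21
I6  is:23  ro:24  ex:27  wr:28
I7  is:29  ro:30  ex:33  wr:34  — struct: MulU busy until I6 writes@28
I8  is:30  ro:31  ex:32  wr:33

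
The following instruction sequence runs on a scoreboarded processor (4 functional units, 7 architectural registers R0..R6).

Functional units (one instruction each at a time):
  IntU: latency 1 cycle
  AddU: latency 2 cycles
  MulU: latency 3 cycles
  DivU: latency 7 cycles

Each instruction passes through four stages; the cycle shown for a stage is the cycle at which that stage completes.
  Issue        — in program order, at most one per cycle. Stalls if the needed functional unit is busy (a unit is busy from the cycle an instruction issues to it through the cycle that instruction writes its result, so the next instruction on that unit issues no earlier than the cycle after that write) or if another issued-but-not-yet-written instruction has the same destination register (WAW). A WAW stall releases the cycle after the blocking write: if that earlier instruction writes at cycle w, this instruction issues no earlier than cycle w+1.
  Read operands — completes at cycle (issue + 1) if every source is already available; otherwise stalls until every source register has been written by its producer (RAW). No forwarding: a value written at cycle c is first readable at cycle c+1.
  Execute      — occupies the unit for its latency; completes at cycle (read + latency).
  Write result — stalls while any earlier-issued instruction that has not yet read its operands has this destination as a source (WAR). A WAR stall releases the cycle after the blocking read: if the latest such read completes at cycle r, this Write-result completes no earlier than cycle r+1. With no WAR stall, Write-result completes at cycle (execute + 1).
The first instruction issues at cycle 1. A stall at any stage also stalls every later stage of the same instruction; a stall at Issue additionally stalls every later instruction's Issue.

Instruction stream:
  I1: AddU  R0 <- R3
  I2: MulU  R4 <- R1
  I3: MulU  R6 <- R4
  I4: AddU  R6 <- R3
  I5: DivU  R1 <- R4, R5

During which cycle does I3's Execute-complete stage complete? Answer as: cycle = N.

cycle = 12

t=1  I1 dispatched to AddU
t=2  I1 operands ready | I2 dispatched to MulU
t=3  I2 operands ready
t=4  I1 complete
t=5  R0←I1
t=6  I2 complete
t=7  R4←I2
t=8  I3 dispatched to MulU
t=9  I3 operands ready
t=12  I3 complete
t=13  R6←I3
t=14  I4 dispatched to AddU
t=15  I4 operands ready | I5 dispatched to DivU
t=16  I5 operands ready
t=17  I4 complete
t=18  R6←I4
t=23  I5 complete
t=24  R1←I5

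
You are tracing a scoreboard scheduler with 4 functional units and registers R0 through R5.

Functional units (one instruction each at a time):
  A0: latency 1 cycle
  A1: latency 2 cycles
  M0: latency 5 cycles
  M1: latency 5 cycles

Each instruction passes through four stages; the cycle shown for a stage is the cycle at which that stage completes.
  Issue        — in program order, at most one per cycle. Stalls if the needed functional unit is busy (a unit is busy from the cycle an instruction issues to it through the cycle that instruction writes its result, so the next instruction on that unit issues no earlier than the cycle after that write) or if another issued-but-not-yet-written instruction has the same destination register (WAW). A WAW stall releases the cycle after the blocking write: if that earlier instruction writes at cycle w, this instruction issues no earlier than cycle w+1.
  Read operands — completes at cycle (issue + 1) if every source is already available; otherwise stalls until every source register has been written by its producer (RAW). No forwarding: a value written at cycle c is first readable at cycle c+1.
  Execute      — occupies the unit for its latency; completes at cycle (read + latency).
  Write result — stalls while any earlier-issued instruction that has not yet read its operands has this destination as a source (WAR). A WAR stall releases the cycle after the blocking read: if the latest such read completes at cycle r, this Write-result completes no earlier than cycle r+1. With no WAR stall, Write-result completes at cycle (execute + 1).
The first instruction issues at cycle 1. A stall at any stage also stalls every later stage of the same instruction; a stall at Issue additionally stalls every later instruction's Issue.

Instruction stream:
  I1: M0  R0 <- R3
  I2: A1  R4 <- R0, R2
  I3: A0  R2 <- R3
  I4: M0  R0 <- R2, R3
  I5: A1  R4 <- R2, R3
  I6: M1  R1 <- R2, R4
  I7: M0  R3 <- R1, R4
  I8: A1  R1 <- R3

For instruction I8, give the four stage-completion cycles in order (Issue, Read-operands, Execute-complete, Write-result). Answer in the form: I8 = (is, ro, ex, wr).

  I1 | 1 | 2 | 7 | 8
  I2 | 2 | 9 | 11 | 12   RAW R0: wait I1 write@8
  I3 | 3 | 4 | 5 | 10   WAR R2: wait I2 read@9
  I4 | 9 | 11 | 16 | 17   struct: M0 busy until I1 writes@8 · RAW R2: wait I3 write@10
  I5 | 13 | 14 | 16 | 17   struct: A1 busy until I2 writes@12
  I6 | 14 | 18 | 23 | 24   RAW R4: wait I5 write@17
  I7 | 18 | 25 | 30 | 31   struct: M0 busy until I4 writes@17 · RAW R1: wait I6 write@24
  I8 | 25 | 32 | 34 | 35   WAW R1: wait I6 write@24 · RAW R3: wait I7 write@31

I8 = (25, 32, 34, 35)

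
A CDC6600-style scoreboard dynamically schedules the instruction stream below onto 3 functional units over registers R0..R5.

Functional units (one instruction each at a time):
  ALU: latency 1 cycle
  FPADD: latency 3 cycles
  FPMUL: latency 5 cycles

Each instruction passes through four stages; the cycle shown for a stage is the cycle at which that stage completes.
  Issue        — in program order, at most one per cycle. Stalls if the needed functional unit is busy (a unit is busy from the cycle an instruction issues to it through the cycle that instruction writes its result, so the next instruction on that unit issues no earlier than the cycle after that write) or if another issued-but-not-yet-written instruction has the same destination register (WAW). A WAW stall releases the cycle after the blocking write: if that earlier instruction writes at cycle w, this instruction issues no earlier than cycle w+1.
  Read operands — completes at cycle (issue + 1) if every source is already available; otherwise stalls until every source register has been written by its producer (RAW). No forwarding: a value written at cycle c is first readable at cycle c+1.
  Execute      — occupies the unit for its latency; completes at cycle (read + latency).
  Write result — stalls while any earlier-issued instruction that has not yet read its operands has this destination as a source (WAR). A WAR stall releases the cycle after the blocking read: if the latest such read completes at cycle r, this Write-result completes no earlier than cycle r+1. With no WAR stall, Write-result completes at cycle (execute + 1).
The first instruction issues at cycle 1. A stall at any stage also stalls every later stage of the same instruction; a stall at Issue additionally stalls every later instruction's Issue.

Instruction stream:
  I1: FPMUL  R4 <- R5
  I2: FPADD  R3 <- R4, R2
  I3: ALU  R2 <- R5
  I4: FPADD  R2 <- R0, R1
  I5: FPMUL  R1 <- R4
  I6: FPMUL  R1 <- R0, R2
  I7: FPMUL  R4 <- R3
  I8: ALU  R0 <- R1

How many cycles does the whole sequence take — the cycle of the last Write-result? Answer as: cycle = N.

cycle = 38

c1: issue I1 (FPMUL)
c2: I1 read-ops | issue I2 (FPADD)
c3: issue I3 (ALU)
c4: I3 read-ops
c5: I3 finished on ALU
c7: I1 finished on FPMUL
c8: I1→R4
c9: I2 read-ops
c10: I3→R2
c12: I2 finished on FPADD
c13: I2→R3
c14: issue I4 (FPADD)
c15: I4 read-ops | issue I5 (FPMUL)
c16: I5 read-ops
c18: I4 finished on FPADD
c19: I4→R2
c21: I5 finished on FPMUL
c22: I5→R1
c23: issue I6 (FPMUL)
c24: I6 read-ops
c29: I6 finished on FPMUL
c30: I6→R1
c31: issue I7 (FPMUL)
c32: I7 read-ops | issue I8 (ALU)
c33: I8 read-ops
c34: I8 finished on ALU
c35: I8→R0
c37: I7 finished on FPMUL
c38: I7→R4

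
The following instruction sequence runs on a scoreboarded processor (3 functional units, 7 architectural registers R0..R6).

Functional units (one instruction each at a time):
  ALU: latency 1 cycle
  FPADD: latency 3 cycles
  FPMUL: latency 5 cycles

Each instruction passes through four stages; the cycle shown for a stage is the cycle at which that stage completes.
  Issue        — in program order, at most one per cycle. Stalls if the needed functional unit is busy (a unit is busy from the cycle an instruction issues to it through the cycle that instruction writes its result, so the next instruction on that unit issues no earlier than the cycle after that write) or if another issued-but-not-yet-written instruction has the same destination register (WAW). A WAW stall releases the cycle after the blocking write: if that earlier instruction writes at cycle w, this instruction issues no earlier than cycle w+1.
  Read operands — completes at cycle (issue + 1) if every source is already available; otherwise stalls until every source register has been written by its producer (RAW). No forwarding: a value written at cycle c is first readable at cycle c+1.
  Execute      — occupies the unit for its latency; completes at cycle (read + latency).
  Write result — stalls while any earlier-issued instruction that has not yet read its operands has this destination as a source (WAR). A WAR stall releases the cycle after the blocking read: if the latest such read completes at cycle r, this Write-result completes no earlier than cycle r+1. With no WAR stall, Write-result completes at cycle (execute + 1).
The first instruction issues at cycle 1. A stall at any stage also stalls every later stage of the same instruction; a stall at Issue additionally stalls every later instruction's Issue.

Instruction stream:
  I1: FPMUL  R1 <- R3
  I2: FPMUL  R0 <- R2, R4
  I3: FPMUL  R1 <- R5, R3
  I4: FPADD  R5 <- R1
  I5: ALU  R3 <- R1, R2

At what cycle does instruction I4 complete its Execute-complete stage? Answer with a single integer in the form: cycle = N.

[I1] 1/2/7/8
[I2] 9/10/15/16  (struct: FPMUL busy until I1 writes@8)
[I3] 17/18/23/24  (struct: FPMUL busy until I2 writes@16)
[I4] 18/25/28/29  (RAW R1: wait I3 write@24)
[I5] 19/25/26/27  (RAW R1: wait I3 write@24)

cycle = 28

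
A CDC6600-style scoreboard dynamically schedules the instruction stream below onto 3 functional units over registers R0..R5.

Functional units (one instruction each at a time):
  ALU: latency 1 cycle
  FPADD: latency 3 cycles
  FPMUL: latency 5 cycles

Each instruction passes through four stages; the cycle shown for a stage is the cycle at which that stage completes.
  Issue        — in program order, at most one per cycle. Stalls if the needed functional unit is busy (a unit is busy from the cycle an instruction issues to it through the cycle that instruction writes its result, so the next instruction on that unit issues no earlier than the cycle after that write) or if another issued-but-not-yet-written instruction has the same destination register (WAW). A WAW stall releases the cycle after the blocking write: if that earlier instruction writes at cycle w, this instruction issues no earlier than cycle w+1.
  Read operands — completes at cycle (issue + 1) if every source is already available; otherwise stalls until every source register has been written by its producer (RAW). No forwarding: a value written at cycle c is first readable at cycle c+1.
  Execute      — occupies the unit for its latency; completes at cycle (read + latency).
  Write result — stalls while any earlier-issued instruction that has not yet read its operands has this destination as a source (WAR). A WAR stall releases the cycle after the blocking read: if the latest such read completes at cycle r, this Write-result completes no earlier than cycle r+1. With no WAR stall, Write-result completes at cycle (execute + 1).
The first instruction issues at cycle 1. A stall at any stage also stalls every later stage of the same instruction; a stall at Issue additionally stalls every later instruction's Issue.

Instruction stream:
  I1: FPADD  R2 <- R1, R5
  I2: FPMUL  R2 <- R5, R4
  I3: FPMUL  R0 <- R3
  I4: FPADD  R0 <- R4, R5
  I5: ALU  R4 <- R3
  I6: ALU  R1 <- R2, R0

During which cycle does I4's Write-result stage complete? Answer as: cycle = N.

t=1  I1→FPADD
t=2  I1 RO
t=5  I1 EX
t=6  I1 WR R2
t=7  I2→FPMUL
t=8  I2 RO
t=13  I2 EX
t=14  I2 WR R2
t=15  I3→FPMUL
t=16  I3 RO
t=21  I3 EX
t=22  I3 WR R0
t=23  I4→FPADD
t=24  I4 RO; I5→ALU
t=25  I5 RO
t=26  I5 EX
t=27  I4 EX; I5 WR R4
t=28  I4 WR R0; I6→ALU
t=29  I6 RO
t=30  I6 EX
t=31  I6 WR R1

cycle = 28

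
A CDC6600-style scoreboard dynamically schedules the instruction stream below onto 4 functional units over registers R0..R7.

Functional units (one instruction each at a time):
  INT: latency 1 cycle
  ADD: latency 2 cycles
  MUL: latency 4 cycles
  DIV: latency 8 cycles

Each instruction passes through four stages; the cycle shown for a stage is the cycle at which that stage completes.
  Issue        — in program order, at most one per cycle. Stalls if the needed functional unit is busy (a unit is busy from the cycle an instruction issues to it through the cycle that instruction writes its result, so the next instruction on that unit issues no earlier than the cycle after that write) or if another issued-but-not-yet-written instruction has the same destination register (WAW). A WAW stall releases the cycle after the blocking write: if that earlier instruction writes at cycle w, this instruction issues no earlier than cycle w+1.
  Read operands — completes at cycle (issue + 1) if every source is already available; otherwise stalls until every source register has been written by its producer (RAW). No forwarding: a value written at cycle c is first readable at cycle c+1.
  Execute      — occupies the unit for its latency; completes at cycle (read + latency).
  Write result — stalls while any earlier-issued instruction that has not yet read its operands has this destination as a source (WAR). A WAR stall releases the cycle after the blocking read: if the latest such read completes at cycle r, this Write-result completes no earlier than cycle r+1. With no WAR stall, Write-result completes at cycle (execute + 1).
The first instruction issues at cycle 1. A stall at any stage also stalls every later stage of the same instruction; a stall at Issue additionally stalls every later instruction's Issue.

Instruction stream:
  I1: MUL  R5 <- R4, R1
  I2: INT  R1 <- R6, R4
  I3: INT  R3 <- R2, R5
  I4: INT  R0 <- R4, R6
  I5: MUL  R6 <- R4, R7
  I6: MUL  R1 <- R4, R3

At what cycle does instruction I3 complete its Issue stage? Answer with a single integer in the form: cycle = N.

t=1  issue I1 (MUL)
t=2  I1 read-ops | issue I2 (INT)
t=3  I2 read-ops
t=4  I2 finished on INT
t=5  I2→R1
t=6  I1 finished on MUL | issue I3 (INT)
t=7  I1→R5
t=8  I3 read-ops
t=9  I3 finished on INT
t=10  I3→R3
t=11  issue I4 (INT)
t=12  I4 read-ops | issue I5 (MUL)
t=13  I4 finished on INT | I5 read-ops
t=14  I4→R0
t=17  I5 finished on MUL
t=18  I5→R6
t=19  issue I6 (MUL)
t=20  I6 read-ops
t=24  I6 finished on MUL
t=25  I6→R1

cycle = 6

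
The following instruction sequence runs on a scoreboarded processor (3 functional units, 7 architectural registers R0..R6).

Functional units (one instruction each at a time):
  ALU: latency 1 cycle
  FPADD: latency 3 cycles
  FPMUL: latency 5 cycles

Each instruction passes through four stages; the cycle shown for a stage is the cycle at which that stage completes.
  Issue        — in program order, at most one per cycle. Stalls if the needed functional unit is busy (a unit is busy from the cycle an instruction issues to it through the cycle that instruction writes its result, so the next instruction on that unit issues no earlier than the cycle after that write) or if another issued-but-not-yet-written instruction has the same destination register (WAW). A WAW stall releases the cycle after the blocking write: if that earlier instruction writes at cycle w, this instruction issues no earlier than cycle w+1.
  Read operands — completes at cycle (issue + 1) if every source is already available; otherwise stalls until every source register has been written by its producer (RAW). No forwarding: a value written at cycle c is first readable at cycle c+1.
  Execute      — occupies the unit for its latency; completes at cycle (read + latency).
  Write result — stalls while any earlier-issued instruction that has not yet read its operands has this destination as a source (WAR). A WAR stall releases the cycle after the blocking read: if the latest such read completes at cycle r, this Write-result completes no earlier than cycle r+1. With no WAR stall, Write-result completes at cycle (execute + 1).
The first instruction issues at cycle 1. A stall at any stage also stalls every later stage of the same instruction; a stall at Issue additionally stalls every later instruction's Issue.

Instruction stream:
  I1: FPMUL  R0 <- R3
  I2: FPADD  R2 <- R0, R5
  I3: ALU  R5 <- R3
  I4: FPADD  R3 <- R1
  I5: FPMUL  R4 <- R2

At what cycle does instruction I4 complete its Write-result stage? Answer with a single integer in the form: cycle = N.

I1 -> (1, 2, 7, 8)
I2 -> (2, 9, 12, 13)  // RAW R0: wait I1 write@8
I3 -> (3, 4, 5, 10)  // WAR R5: wait I2 read@9
I4 -> (14, 15, 18, 19)  // struct: FPADD busy until I2 writes@13
I5 -> (15, 16, 21, 22)

cycle = 19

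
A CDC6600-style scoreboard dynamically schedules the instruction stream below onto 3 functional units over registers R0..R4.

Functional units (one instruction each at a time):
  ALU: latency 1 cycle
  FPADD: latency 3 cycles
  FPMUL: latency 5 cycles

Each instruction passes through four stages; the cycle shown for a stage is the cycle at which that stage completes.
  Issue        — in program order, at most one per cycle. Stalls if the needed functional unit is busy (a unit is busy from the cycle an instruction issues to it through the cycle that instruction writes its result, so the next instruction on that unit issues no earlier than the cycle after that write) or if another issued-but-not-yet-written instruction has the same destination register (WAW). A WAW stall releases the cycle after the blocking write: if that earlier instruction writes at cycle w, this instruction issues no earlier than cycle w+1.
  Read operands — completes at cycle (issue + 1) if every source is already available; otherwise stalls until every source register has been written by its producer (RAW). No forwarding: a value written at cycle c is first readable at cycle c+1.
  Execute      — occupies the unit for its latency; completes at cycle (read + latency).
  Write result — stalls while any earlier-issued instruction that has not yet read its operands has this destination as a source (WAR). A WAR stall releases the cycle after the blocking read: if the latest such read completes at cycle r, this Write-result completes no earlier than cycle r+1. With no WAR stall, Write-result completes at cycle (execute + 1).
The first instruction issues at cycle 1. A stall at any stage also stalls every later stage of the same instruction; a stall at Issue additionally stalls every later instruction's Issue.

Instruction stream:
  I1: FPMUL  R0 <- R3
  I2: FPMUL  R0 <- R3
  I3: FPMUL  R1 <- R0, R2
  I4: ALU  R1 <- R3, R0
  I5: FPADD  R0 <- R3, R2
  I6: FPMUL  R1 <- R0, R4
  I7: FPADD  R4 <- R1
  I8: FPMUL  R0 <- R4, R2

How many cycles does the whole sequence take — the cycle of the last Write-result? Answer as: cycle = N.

  I1 | 1 | 2 | 7 | 8
  I2 | 9 | 10 | 15 | 16   struct: FPMUL busy until I1 writes@8
  I3 | 17 | 18 | 23 | 24   struct: FPMUL busy until I2 writes@16
  I4 | 25 | 26 | 27 | 28   WAW R1: wait I3 write@24
  I5 | 26 | 27 | 30 | 31
  I6 | 29 | 32 | 37 | 38   WAW R1: wait I4 write@28 · RAW R0: wait I5 write@31
  I7 | 32 | 39 | 42 | 43   struct: FPADD busy until I5 writes@31 · RAW R1: wait I6 write@38
  I8 | 39 | 44 | 49 | 50   struct: FPMUL busy until I6 writes@38 · RAW R4: wait I7 write@43

cycle = 50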